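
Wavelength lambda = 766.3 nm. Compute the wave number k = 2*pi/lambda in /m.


k = 2 * pi / lambda
= 6.2832 / (766.3e-9)
= 6.2832 / 7.6630e-07
= 8.1994e+06 /m

8.1994e+06


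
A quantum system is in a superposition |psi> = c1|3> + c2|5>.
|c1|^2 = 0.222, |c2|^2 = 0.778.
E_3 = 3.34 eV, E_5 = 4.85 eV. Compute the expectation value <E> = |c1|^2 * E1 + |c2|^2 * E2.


<E> = |c1|^2 * E1 + |c2|^2 * E2
= 0.222 * 3.34 + 0.778 * 4.85
= 0.7415 + 3.7733
= 4.5148 eV

4.5148


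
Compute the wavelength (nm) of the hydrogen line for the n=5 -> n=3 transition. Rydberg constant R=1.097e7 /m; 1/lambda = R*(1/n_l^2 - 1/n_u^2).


1/lambda = R * (1/n_l^2 - 1/n_u^2)
= 1.097e7 * (1/3^2 - 1/5^2)
= 1.097e7 * (0.111111 - 0.04)
= 1.097e7 * 0.071111
= 7.8009e+05 /m
lambda = 1 / 7.8009e+05 = 1281.9052 nm

1281.9052


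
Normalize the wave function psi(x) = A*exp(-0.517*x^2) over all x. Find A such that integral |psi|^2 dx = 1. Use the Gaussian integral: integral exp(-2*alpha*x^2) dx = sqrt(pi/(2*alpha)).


integral |psi|^2 dx = A^2 * sqrt(pi/(2*alpha)) = 1
A^2 = sqrt(2*alpha/pi)
= sqrt(2 * 0.517 / pi)
= 0.573701
A = sqrt(0.573701)
= 0.7574

0.7574


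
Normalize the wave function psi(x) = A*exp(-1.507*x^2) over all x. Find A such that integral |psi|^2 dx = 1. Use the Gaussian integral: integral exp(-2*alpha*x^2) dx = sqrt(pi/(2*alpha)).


integral |psi|^2 dx = A^2 * sqrt(pi/(2*alpha)) = 1
A^2 = sqrt(2*alpha/pi)
= sqrt(2 * 1.507 / pi)
= 0.979483
A = sqrt(0.979483)
= 0.9897

0.9897


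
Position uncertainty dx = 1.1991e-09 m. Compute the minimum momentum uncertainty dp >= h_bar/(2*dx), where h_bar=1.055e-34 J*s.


dp = h_bar / (2 * dx)
= 1.055e-34 / (2 * 1.1991e-09)
= 1.055e-34 / 2.3982e-09
= 4.3991e-26 kg*m/s

4.3991e-26


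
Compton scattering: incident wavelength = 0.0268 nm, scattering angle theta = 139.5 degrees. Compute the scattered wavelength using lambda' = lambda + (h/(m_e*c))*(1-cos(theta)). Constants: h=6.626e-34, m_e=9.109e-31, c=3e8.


Compton wavelength: h/(m_e*c) = 2.4247e-12 m
d_lambda = 2.4247e-12 * (1 - cos(139.5 deg))
= 2.4247e-12 * 1.760406
= 4.2685e-12 m = 0.004268 nm
lambda' = 0.0268 + 0.004268
= 0.031068 nm

0.031068


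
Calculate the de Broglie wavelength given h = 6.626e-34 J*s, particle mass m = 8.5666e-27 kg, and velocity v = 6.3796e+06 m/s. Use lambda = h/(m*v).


lambda = h / (m * v)
= 6.626e-34 / (8.5666e-27 * 6.3796e+06)
= 6.626e-34 / 5.4651e-20
= 1.2124e-14 m

1.2124e-14


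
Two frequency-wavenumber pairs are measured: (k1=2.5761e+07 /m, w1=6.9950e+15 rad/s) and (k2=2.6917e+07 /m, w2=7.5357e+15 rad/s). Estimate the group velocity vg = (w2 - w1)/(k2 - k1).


vg = (w2 - w1) / (k2 - k1)
= (7.5357e+15 - 6.9950e+15) / (2.6917e+07 - 2.5761e+07)
= 5.4070e+14 / 1.1560e+06
= 4.6773e+08 m/s

4.6773e+08


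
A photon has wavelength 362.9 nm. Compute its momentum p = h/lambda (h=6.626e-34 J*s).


p = h / lambda
= 6.626e-34 / (362.9e-9)
= 6.626e-34 / 3.6290e-07
= 1.8258e-27 kg*m/s

1.8258e-27


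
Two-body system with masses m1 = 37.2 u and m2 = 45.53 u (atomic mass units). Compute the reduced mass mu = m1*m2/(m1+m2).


mu = m1 * m2 / (m1 + m2)
= 37.2 * 45.53 / (37.2 + 45.53)
= 1693.716 / 82.73
= 20.4728 u

20.4728


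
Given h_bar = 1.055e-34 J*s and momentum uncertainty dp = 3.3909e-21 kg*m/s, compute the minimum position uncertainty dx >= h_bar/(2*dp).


dx = h_bar / (2 * dp)
= 1.055e-34 / (2 * 3.3909e-21)
= 1.055e-34 / 6.7818e-21
= 1.5556e-14 m

1.5556e-14


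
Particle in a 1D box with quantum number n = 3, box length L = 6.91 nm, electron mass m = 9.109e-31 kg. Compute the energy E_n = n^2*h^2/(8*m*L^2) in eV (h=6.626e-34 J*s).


E = n^2 * h^2 / (8 * m * L^2)
= 3^2 * (6.626e-34)^2 / (8 * 9.109e-31 * (6.91e-9)^2)
= 9 * 4.3904e-67 / (8 * 9.109e-31 * 4.7748e-17)
= 1.1356e-20 J
= 0.0709 eV

0.0709


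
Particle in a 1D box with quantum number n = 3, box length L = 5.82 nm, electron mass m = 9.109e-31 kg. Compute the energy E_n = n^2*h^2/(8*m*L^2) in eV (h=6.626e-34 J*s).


E = n^2 * h^2 / (8 * m * L^2)
= 3^2 * (6.626e-34)^2 / (8 * 9.109e-31 * (5.82e-9)^2)
= 9 * 4.3904e-67 / (8 * 9.109e-31 * 3.3872e-17)
= 1.6008e-20 J
= 0.0999 eV

0.0999


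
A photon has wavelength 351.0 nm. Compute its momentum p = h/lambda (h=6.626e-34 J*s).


p = h / lambda
= 6.626e-34 / (351.0e-9)
= 6.626e-34 / 3.5100e-07
= 1.8877e-27 kg*m/s

1.8877e-27


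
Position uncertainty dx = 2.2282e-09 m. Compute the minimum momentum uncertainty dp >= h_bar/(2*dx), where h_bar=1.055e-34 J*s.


dp = h_bar / (2 * dx)
= 1.055e-34 / (2 * 2.2282e-09)
= 1.055e-34 / 4.4564e-09
= 2.3674e-26 kg*m/s

2.3674e-26


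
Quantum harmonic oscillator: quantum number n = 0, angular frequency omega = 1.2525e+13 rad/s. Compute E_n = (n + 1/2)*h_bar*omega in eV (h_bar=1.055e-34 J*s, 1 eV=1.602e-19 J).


E = (n + 1/2) * h_bar * omega
= (0 + 0.5) * 1.055e-34 * 1.2525e+13
= 0.5 * 1.3214e-21
= 6.6069e-22 J
= 0.0041 eV

0.0041


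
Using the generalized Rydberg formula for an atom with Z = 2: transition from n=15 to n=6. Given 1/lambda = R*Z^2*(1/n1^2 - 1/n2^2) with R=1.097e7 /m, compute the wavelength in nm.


1/lambda = R * Z^2 * (1/n1^2 - 1/n2^2)
= 1.097e7 * 2^2 * (1/6^2 - 1/15^2)
= 1.097e7 * 4 * (0.027778 - 0.004444)
= 1.0239e+06 /m
lambda = 1 / 1.0239e+06
= 976.6897 nm

976.6897


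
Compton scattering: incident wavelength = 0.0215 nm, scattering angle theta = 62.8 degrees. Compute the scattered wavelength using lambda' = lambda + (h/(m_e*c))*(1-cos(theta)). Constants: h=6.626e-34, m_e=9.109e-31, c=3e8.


Compton wavelength: h/(m_e*c) = 2.4247e-12 m
d_lambda = 2.4247e-12 * (1 - cos(62.8 deg))
= 2.4247e-12 * 0.542902
= 1.3164e-12 m = 0.001316 nm
lambda' = 0.0215 + 0.001316
= 0.022816 nm

0.022816


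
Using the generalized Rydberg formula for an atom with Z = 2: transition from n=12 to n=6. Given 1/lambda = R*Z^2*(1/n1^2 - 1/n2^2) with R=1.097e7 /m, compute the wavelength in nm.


1/lambda = R * Z^2 * (1/n1^2 - 1/n2^2)
= 1.097e7 * 2^2 * (1/6^2 - 1/12^2)
= 1.097e7 * 4 * (0.027778 - 0.006944)
= 9.1417e+05 /m
lambda = 1 / 9.1417e+05
= 1093.8924 nm

1093.8924


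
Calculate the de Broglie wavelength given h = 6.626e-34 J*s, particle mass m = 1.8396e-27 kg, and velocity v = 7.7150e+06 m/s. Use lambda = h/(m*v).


lambda = h / (m * v)
= 6.626e-34 / (1.8396e-27 * 7.7150e+06)
= 6.626e-34 / 1.4193e-20
= 4.6687e-14 m

4.6687e-14


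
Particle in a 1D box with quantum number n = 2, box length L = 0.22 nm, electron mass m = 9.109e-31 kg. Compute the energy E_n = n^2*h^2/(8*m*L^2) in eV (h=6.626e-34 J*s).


E = n^2 * h^2 / (8 * m * L^2)
= 2^2 * (6.626e-34)^2 / (8 * 9.109e-31 * (0.22e-9)^2)
= 4 * 4.3904e-67 / (8 * 9.109e-31 * 4.8400e-20)
= 4.9792e-18 J
= 31.081 eV

31.081


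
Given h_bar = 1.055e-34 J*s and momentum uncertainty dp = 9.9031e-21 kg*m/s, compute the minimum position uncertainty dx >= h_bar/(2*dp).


dx = h_bar / (2 * dp)
= 1.055e-34 / (2 * 9.9031e-21)
= 1.055e-34 / 1.9806e-20
= 5.3266e-15 m

5.3266e-15


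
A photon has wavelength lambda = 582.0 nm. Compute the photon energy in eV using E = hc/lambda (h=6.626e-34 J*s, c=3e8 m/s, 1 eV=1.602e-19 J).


E = hc / lambda
= (6.626e-34)(3e8) / (582.0e-9)
= 1.9878e-25 / 5.8200e-07
= 3.4155e-19 J
Converting to eV: 3.4155e-19 / 1.602e-19
= 2.132 eV

2.132


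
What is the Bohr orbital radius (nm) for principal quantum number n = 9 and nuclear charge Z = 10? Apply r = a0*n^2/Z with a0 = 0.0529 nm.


r = a0 * n^2 / Z
= 0.0529 * 9^2 / 10
= 0.0529 * 81 / 10
= 0.4285 nm

0.4285


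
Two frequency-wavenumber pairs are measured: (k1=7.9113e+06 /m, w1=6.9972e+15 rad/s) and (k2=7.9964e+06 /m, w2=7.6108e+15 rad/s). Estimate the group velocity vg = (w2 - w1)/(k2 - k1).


vg = (w2 - w1) / (k2 - k1)
= (7.6108e+15 - 6.9972e+15) / (7.9964e+06 - 7.9113e+06)
= 6.1360e+14 / 8.5100e+04
= 7.2103e+09 m/s

7.2103e+09


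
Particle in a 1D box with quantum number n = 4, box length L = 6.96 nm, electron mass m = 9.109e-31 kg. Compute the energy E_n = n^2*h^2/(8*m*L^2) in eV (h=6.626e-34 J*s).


E = n^2 * h^2 / (8 * m * L^2)
= 4^2 * (6.626e-34)^2 / (8 * 9.109e-31 * (6.96e-9)^2)
= 16 * 4.3904e-67 / (8 * 9.109e-31 * 4.8442e-17)
= 1.9900e-20 J
= 0.1242 eV

0.1242


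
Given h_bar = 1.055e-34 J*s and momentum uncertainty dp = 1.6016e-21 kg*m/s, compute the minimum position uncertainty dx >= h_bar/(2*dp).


dx = h_bar / (2 * dp)
= 1.055e-34 / (2 * 1.6016e-21)
= 1.055e-34 / 3.2032e-21
= 3.2936e-14 m

3.2936e-14


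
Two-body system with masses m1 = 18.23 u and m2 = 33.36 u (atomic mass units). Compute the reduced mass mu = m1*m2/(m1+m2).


mu = m1 * m2 / (m1 + m2)
= 18.23 * 33.36 / (18.23 + 33.36)
= 608.1528 / 51.59
= 11.7882 u

11.7882


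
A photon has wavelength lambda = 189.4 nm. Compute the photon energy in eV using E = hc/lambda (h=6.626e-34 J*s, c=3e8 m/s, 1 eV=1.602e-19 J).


E = hc / lambda
= (6.626e-34)(3e8) / (189.4e-9)
= 1.9878e-25 / 1.8940e-07
= 1.0495e-18 J
Converting to eV: 1.0495e-18 / 1.602e-19
= 6.5513 eV

6.5513


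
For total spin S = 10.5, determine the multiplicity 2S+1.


Spin multiplicity = 2S + 1
= 2 * 10.5 + 1
= 21.0 + 1
= 22

22


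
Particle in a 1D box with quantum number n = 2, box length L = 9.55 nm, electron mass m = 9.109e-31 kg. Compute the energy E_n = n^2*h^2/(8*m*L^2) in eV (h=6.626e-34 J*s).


E = n^2 * h^2 / (8 * m * L^2)
= 2^2 * (6.626e-34)^2 / (8 * 9.109e-31 * (9.55e-9)^2)
= 4 * 4.3904e-67 / (8 * 9.109e-31 * 9.1203e-17)
= 2.6424e-21 J
= 0.0165 eV

0.0165


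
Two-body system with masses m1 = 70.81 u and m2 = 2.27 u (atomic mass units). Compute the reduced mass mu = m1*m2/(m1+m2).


mu = m1 * m2 / (m1 + m2)
= 70.81 * 2.27 / (70.81 + 2.27)
= 160.7387 / 73.08
= 2.1995 u

2.1995


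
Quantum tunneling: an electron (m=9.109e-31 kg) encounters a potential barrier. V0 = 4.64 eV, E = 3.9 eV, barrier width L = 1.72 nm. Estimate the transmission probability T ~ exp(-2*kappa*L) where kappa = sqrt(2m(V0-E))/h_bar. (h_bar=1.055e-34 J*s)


V0 - E = 0.74 eV = 1.1855e-19 J
kappa = sqrt(2 * m * (V0-E)) / h_bar
= sqrt(2 * 9.109e-31 * 1.1855e-19) / 1.055e-34
= 4.4050e+09 /m
2*kappa*L = 2 * 4.4050e+09 * 1.72e-9
= 15.1532
T = exp(-15.1532) = 2.624597e-07

2.624597e-07


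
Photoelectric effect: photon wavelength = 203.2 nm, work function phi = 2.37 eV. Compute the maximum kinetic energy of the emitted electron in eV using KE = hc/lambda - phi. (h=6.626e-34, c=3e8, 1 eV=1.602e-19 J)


E_photon = hc / lambda
= (6.626e-34)(3e8) / (203.2e-9)
= 9.7825e-19 J
= 6.1064 eV
KE = E_photon - phi
= 6.1064 - 2.37
= 3.7364 eV

3.7364


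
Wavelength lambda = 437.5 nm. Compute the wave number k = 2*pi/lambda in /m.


k = 2 * pi / lambda
= 6.2832 / (437.5e-9)
= 6.2832 / 4.3750e-07
= 1.4362e+07 /m

1.4362e+07


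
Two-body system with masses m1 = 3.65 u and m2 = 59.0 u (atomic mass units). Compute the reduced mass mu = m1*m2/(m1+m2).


mu = m1 * m2 / (m1 + m2)
= 3.65 * 59.0 / (3.65 + 59.0)
= 215.35 / 62.65
= 3.4374 u

3.4374


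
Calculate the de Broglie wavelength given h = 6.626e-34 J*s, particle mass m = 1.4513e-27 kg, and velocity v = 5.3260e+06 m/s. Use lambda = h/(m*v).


lambda = h / (m * v)
= 6.626e-34 / (1.4513e-27 * 5.3260e+06)
= 6.626e-34 / 7.7296e-21
= 8.5722e-14 m

8.5722e-14


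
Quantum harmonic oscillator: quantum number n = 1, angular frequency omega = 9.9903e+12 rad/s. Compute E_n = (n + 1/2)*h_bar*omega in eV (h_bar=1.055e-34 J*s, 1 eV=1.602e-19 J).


E = (n + 1/2) * h_bar * omega
= (1 + 0.5) * 1.055e-34 * 9.9903e+12
= 1.5 * 1.0540e-21
= 1.5810e-21 J
= 0.0099 eV

0.0099


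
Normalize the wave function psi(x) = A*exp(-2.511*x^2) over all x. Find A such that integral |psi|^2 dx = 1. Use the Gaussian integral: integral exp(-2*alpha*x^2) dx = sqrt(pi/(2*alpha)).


integral |psi|^2 dx = A^2 * sqrt(pi/(2*alpha)) = 1
A^2 = sqrt(2*alpha/pi)
= sqrt(2 * 2.511 / pi)
= 1.264339
A = sqrt(1.264339)
= 1.1244

1.1244


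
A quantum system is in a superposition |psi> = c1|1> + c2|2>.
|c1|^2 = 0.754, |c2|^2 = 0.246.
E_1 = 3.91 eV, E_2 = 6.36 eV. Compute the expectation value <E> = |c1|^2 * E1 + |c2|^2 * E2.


<E> = |c1|^2 * E1 + |c2|^2 * E2
= 0.754 * 3.91 + 0.246 * 6.36
= 2.9481 + 1.5646
= 4.5127 eV

4.5127


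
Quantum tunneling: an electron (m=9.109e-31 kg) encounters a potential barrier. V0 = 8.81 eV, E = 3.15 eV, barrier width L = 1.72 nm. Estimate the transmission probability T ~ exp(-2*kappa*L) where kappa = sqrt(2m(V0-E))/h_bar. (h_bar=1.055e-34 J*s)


V0 - E = 5.66 eV = 9.0673e-19 J
kappa = sqrt(2 * m * (V0-E)) / h_bar
= sqrt(2 * 9.109e-31 * 9.0673e-19) / 1.055e-34
= 1.2183e+10 /m
2*kappa*L = 2 * 1.2183e+10 * 1.72e-9
= 41.9079
T = exp(-41.9079) = 6.304263e-19

6.304263e-19


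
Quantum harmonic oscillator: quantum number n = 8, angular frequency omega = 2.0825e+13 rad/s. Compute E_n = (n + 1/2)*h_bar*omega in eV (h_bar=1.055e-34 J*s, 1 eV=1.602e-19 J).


E = (n + 1/2) * h_bar * omega
= (8 + 0.5) * 1.055e-34 * 2.0825e+13
= 8.5 * 2.1970e-21
= 1.8675e-20 J
= 0.1166 eV

0.1166


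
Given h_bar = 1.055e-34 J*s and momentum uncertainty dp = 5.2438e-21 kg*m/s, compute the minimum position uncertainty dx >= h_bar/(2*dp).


dx = h_bar / (2 * dp)
= 1.055e-34 / (2 * 5.2438e-21)
= 1.055e-34 / 1.0488e-20
= 1.0059e-14 m

1.0059e-14


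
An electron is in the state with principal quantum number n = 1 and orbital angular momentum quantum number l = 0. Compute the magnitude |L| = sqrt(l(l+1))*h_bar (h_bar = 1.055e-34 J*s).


L = sqrt(l*(l+1)) * h_bar
= sqrt(0 * 1) * 1.055e-34
= sqrt(0) * 1.055e-34
= 0.0 * 1.055e-34
= 0.0000e+00 J*s

0.0000e+00


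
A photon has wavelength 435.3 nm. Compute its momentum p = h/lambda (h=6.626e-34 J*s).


p = h / lambda
= 6.626e-34 / (435.3e-9)
= 6.626e-34 / 4.3530e-07
= 1.5222e-27 kg*m/s

1.5222e-27


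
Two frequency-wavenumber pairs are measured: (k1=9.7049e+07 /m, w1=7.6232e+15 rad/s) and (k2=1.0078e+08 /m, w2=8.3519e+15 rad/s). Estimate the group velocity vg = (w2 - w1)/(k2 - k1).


vg = (w2 - w1) / (k2 - k1)
= (8.3519e+15 - 7.6232e+15) / (1.0078e+08 - 9.7049e+07)
= 7.2870e+14 / 3.7310e+06
= 1.9531e+08 m/s

1.9531e+08


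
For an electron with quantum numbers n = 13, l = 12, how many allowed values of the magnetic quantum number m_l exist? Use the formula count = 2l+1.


m_l ranges from -l to +l in integer steps
So m_l goes from -12 to +12
Count = 2l + 1 = 2*12 + 1
= 25

25


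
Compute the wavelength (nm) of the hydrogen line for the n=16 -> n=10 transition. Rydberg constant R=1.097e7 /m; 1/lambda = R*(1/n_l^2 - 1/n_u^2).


1/lambda = R * (1/n_l^2 - 1/n_u^2)
= 1.097e7 * (1/10^2 - 1/16^2)
= 1.097e7 * (0.01 - 0.003906)
= 1.097e7 * 0.006094
= 6.6848e+04 /m
lambda = 1 / 6.6848e+04 = 14959.2128 nm

14959.2128


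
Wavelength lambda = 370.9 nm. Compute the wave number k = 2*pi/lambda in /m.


k = 2 * pi / lambda
= 6.2832 / (370.9e-9)
= 6.2832 / 3.7090e-07
= 1.6940e+07 /m

1.6940e+07


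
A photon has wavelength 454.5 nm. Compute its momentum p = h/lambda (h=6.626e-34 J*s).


p = h / lambda
= 6.626e-34 / (454.5e-9)
= 6.626e-34 / 4.5450e-07
= 1.4579e-27 kg*m/s

1.4579e-27


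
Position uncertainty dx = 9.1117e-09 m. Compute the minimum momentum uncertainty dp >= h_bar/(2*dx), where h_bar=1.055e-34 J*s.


dp = h_bar / (2 * dx)
= 1.055e-34 / (2 * 9.1117e-09)
= 1.055e-34 / 1.8223e-08
= 5.7893e-27 kg*m/s

5.7893e-27


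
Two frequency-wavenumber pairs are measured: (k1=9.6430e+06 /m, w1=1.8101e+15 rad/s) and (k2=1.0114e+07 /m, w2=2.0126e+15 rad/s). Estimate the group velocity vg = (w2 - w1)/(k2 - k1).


vg = (w2 - w1) / (k2 - k1)
= (2.0126e+15 - 1.8101e+15) / (1.0114e+07 - 9.6430e+06)
= 2.0250e+14 / 4.7100e+05
= 4.2994e+08 m/s

4.2994e+08


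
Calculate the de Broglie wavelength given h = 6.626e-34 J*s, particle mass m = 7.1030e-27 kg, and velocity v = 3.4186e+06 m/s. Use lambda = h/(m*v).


lambda = h / (m * v)
= 6.626e-34 / (7.1030e-27 * 3.4186e+06)
= 6.626e-34 / 2.4282e-20
= 2.7287e-14 m

2.7287e-14


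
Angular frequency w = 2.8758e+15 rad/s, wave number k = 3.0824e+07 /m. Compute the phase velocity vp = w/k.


vp = w / k
= 2.8758e+15 / 3.0824e+07
= 9.3297e+07 m/s

9.3297e+07


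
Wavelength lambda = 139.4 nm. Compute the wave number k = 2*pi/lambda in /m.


k = 2 * pi / lambda
= 6.2832 / (139.4e-9)
= 6.2832 / 1.3940e-07
= 4.5073e+07 /m

4.5073e+07


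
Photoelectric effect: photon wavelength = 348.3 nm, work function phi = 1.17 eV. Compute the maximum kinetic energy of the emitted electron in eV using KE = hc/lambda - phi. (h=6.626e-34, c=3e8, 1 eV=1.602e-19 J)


E_photon = hc / lambda
= (6.626e-34)(3e8) / (348.3e-9)
= 5.7071e-19 J
= 3.5625 eV
KE = E_photon - phi
= 3.5625 - 1.17
= 2.3925 eV

2.3925


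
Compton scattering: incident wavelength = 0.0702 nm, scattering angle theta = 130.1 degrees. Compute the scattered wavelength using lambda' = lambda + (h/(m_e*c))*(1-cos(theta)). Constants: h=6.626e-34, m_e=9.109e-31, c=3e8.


Compton wavelength: h/(m_e*c) = 2.4247e-12 m
d_lambda = 2.4247e-12 * (1 - cos(130.1 deg))
= 2.4247e-12 * 1.644124
= 3.9865e-12 m = 0.003987 nm
lambda' = 0.0702 + 0.003987
= 0.074187 nm

0.074187


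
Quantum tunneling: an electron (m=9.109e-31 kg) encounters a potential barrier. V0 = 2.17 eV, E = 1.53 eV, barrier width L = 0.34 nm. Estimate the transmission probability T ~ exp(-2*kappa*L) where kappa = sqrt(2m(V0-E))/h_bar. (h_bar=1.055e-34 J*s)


V0 - E = 0.64 eV = 1.0253e-19 J
kappa = sqrt(2 * m * (V0-E)) / h_bar
= sqrt(2 * 9.109e-31 * 1.0253e-19) / 1.055e-34
= 4.0966e+09 /m
2*kappa*L = 2 * 4.0966e+09 * 0.34e-9
= 2.7857
T = exp(-2.7857) = 6.168839e-02

6.168839e-02


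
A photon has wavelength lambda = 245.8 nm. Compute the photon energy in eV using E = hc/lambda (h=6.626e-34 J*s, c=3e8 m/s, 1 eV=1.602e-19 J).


E = hc / lambda
= (6.626e-34)(3e8) / (245.8e-9)
= 1.9878e-25 / 2.4580e-07
= 8.0871e-19 J
Converting to eV: 8.0871e-19 / 1.602e-19
= 5.0481 eV

5.0481


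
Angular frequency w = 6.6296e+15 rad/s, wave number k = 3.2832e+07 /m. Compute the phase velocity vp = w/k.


vp = w / k
= 6.6296e+15 / 3.2832e+07
= 2.0192e+08 m/s

2.0192e+08


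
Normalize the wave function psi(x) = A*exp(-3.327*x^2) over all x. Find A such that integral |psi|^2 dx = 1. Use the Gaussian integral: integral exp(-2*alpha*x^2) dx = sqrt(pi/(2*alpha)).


integral |psi|^2 dx = A^2 * sqrt(pi/(2*alpha)) = 1
A^2 = sqrt(2*alpha/pi)
= sqrt(2 * 3.327 / pi)
= 1.455347
A = sqrt(1.455347)
= 1.2064

1.2064


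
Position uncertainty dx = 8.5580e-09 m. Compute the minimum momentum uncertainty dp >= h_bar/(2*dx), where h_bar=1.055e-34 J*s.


dp = h_bar / (2 * dx)
= 1.055e-34 / (2 * 8.5580e-09)
= 1.055e-34 / 1.7116e-08
= 6.1638e-27 kg*m/s

6.1638e-27


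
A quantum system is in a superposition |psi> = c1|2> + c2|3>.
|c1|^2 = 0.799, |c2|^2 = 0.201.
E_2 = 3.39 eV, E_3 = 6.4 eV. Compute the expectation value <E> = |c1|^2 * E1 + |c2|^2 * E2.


<E> = |c1|^2 * E1 + |c2|^2 * E2
= 0.799 * 3.39 + 0.201 * 6.4
= 2.7086 + 1.2864
= 3.995 eV

3.995


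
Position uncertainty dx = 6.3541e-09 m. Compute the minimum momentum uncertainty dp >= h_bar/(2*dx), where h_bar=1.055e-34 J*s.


dp = h_bar / (2 * dx)
= 1.055e-34 / (2 * 6.3541e-09)
= 1.055e-34 / 1.2708e-08
= 8.3017e-27 kg*m/s

8.3017e-27


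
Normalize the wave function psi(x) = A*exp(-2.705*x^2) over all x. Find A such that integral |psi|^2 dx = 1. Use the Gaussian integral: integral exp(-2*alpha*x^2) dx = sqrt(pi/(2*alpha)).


integral |psi|^2 dx = A^2 * sqrt(pi/(2*alpha)) = 1
A^2 = sqrt(2*alpha/pi)
= sqrt(2 * 2.705 / pi)
= 1.312271
A = sqrt(1.312271)
= 1.1455

1.1455


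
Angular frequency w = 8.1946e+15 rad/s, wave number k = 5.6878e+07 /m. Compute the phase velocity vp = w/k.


vp = w / k
= 8.1946e+15 / 5.6878e+07
= 1.4407e+08 m/s

1.4407e+08


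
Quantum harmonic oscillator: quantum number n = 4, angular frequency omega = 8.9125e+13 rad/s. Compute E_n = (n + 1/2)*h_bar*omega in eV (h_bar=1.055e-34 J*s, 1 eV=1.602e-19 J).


E = (n + 1/2) * h_bar * omega
= (4 + 0.5) * 1.055e-34 * 8.9125e+13
= 4.5 * 9.4027e-21
= 4.2312e-20 J
= 0.2641 eV

0.2641


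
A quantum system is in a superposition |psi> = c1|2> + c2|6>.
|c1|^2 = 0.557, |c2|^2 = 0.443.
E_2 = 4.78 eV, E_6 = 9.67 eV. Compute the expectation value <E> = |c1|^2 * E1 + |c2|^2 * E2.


<E> = |c1|^2 * E1 + |c2|^2 * E2
= 0.557 * 4.78 + 0.443 * 9.67
= 2.6625 + 4.2838
= 6.9463 eV

6.9463


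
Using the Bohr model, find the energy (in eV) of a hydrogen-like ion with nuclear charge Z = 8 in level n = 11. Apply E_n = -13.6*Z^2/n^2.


E_n = -13.6 * Z^2 / n^2
= -13.6 * 8^2 / 11^2
= -13.6 * 64 / 121
= -7.1934 eV

-7.1934


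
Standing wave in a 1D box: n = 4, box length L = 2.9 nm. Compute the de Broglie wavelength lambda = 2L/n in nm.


lambda = 2L / n
= 2 * 2.9 / 4
= 5.8 / 4
= 1.45 nm

1.45


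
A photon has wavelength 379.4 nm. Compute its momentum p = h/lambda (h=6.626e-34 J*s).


p = h / lambda
= 6.626e-34 / (379.4e-9)
= 6.626e-34 / 3.7940e-07
= 1.7464e-27 kg*m/s

1.7464e-27


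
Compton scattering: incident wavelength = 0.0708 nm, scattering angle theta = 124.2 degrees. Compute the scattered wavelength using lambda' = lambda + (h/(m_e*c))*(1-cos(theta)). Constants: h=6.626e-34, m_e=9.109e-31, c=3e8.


Compton wavelength: h/(m_e*c) = 2.4247e-12 m
d_lambda = 2.4247e-12 * (1 - cos(124.2 deg))
= 2.4247e-12 * 1.562083
= 3.7876e-12 m = 0.003788 nm
lambda' = 0.0708 + 0.003788
= 0.074588 nm

0.074588


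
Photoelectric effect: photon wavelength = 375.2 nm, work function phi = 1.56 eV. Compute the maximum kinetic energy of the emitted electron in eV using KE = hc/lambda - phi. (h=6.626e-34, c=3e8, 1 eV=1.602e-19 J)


E_photon = hc / lambda
= (6.626e-34)(3e8) / (375.2e-9)
= 5.2980e-19 J
= 3.3071 eV
KE = E_photon - phi
= 3.3071 - 1.56
= 1.7471 eV

1.7471


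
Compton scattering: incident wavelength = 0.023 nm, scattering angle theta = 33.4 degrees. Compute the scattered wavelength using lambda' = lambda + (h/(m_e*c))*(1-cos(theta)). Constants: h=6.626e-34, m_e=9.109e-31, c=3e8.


Compton wavelength: h/(m_e*c) = 2.4247e-12 m
d_lambda = 2.4247e-12 * (1 - cos(33.4 deg))
= 2.4247e-12 * 0.165152
= 4.0045e-13 m = 0.0004 nm
lambda' = 0.023 + 0.0004
= 0.0234 nm

0.0234


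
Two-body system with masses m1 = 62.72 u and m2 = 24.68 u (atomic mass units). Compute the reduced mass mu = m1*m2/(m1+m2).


mu = m1 * m2 / (m1 + m2)
= 62.72 * 24.68 / (62.72 + 24.68)
= 1547.9296 / 87.4
= 17.7109 u

17.7109


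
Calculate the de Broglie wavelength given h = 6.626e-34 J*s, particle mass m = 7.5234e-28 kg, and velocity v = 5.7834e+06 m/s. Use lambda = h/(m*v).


lambda = h / (m * v)
= 6.626e-34 / (7.5234e-28 * 5.7834e+06)
= 6.626e-34 / 4.3511e-21
= 1.5228e-13 m

1.5228e-13


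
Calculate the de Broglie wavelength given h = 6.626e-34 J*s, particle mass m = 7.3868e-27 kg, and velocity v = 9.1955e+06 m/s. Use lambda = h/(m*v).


lambda = h / (m * v)
= 6.626e-34 / (7.3868e-27 * 9.1955e+06)
= 6.626e-34 / 6.7925e-20
= 9.7548e-15 m

9.7548e-15


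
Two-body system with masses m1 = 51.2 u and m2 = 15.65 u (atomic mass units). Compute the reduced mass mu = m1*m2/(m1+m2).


mu = m1 * m2 / (m1 + m2)
= 51.2 * 15.65 / (51.2 + 15.65)
= 801.28 / 66.85
= 11.9862 u

11.9862


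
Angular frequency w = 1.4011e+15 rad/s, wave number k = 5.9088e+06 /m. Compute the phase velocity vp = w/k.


vp = w / k
= 1.4011e+15 / 5.9088e+06
= 2.3712e+08 m/s

2.3712e+08


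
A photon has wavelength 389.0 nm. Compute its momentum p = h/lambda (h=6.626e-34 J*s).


p = h / lambda
= 6.626e-34 / (389.0e-9)
= 6.626e-34 / 3.8900e-07
= 1.7033e-27 kg*m/s

1.7033e-27


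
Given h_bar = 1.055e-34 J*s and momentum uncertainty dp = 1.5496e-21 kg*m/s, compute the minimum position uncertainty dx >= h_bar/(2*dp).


dx = h_bar / (2 * dp)
= 1.055e-34 / (2 * 1.5496e-21)
= 1.055e-34 / 3.0992e-21
= 3.4041e-14 m

3.4041e-14


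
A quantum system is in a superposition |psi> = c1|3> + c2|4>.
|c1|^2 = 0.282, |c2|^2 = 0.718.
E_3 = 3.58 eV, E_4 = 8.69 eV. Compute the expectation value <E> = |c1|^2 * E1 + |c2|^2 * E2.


<E> = |c1|^2 * E1 + |c2|^2 * E2
= 0.282 * 3.58 + 0.718 * 8.69
= 1.0096 + 6.2394
= 7.249 eV

7.249


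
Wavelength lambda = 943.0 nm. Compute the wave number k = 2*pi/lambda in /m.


k = 2 * pi / lambda
= 6.2832 / (943.0e-9)
= 6.2832 / 9.4300e-07
= 6.6630e+06 /m

6.6630e+06


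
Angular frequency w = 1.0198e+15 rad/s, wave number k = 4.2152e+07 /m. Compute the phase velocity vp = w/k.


vp = w / k
= 1.0198e+15 / 4.2152e+07
= 2.4193e+07 m/s

2.4193e+07


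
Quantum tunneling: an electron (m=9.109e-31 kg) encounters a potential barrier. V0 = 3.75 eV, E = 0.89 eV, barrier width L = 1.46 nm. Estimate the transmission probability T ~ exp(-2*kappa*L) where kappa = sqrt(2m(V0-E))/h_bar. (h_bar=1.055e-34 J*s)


V0 - E = 2.86 eV = 4.5817e-19 J
kappa = sqrt(2 * m * (V0-E)) / h_bar
= sqrt(2 * 9.109e-31 * 4.5817e-19) / 1.055e-34
= 8.6599e+09 /m
2*kappa*L = 2 * 8.6599e+09 * 1.46e-9
= 25.2869
T = exp(-25.2869) = 1.042446e-11

1.042446e-11


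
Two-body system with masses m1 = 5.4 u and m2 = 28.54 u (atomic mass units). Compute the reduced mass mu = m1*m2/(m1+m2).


mu = m1 * m2 / (m1 + m2)
= 5.4 * 28.54 / (5.4 + 28.54)
= 154.116 / 33.94
= 4.5408 u

4.5408


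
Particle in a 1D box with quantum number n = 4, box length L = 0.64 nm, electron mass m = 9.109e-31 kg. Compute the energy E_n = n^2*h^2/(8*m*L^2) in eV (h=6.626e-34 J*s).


E = n^2 * h^2 / (8 * m * L^2)
= 4^2 * (6.626e-34)^2 / (8 * 9.109e-31 * (0.64e-9)^2)
= 16 * 4.3904e-67 / (8 * 9.109e-31 * 4.0960e-19)
= 2.3534e-18 J
= 14.6906 eV

14.6906


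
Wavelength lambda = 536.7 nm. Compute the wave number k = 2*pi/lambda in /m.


k = 2 * pi / lambda
= 6.2832 / (536.7e-9)
= 6.2832 / 5.3670e-07
= 1.1707e+07 /m

1.1707e+07


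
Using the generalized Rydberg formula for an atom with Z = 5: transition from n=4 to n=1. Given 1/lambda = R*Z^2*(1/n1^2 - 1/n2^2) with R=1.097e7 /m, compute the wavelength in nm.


1/lambda = R * Z^2 * (1/n1^2 - 1/n2^2)
= 1.097e7 * 5^2 * (1/1^2 - 1/4^2)
= 1.097e7 * 25 * (1.0 - 0.0625)
= 2.5711e+08 /m
lambda = 1 / 2.5711e+08
= 3.8894 nm

3.8894


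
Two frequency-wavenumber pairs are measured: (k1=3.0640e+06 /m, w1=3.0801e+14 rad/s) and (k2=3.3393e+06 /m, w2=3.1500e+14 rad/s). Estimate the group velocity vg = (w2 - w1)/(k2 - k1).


vg = (w2 - w1) / (k2 - k1)
= (3.1500e+14 - 3.0801e+14) / (3.3393e+06 - 3.0640e+06)
= 6.9900e+12 / 2.7530e+05
= 2.5390e+07 m/s

2.5390e+07


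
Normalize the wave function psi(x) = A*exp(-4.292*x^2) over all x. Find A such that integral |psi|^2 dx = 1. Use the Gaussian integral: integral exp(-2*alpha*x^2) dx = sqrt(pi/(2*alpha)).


integral |psi|^2 dx = A^2 * sqrt(pi/(2*alpha)) = 1
A^2 = sqrt(2*alpha/pi)
= sqrt(2 * 4.292 / pi)
= 1.652989
A = sqrt(1.652989)
= 1.2857

1.2857


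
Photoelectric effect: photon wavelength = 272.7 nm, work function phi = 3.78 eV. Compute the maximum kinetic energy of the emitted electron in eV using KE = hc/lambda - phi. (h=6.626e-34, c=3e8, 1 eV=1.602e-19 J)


E_photon = hc / lambda
= (6.626e-34)(3e8) / (272.7e-9)
= 7.2893e-19 J
= 4.5501 eV
KE = E_photon - phi
= 4.5501 - 3.78
= 0.7701 eV

0.7701


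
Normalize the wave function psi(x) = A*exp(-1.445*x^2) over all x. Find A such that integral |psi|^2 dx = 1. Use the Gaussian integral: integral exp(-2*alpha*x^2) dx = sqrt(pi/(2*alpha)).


integral |psi|^2 dx = A^2 * sqrt(pi/(2*alpha)) = 1
A^2 = sqrt(2*alpha/pi)
= sqrt(2 * 1.445 / pi)
= 0.959122
A = sqrt(0.959122)
= 0.9793

0.9793


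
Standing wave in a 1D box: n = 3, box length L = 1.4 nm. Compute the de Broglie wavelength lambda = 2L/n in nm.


lambda = 2L / n
= 2 * 1.4 / 3
= 2.8 / 3
= 0.9333 nm

0.9333


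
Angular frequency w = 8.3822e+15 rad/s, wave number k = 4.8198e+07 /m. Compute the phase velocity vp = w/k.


vp = w / k
= 8.3822e+15 / 4.8198e+07
= 1.7391e+08 m/s

1.7391e+08


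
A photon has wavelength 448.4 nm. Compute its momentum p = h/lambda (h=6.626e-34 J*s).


p = h / lambda
= 6.626e-34 / (448.4e-9)
= 6.626e-34 / 4.4840e-07
= 1.4777e-27 kg*m/s

1.4777e-27


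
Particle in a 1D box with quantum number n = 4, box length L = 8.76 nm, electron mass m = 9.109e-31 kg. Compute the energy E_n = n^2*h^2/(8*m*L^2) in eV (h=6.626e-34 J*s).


E = n^2 * h^2 / (8 * m * L^2)
= 4^2 * (6.626e-34)^2 / (8 * 9.109e-31 * (8.76e-9)^2)
= 16 * 4.3904e-67 / (8 * 9.109e-31 * 7.6738e-17)
= 1.2562e-20 J
= 0.0784 eV

0.0784


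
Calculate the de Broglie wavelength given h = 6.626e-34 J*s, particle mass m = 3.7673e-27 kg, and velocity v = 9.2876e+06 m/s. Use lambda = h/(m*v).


lambda = h / (m * v)
= 6.626e-34 / (3.7673e-27 * 9.2876e+06)
= 6.626e-34 / 3.4989e-20
= 1.8937e-14 m

1.8937e-14


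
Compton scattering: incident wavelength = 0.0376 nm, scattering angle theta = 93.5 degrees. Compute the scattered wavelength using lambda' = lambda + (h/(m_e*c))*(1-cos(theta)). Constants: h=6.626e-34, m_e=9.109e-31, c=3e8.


Compton wavelength: h/(m_e*c) = 2.4247e-12 m
d_lambda = 2.4247e-12 * (1 - cos(93.5 deg))
= 2.4247e-12 * 1.061049
= 2.5727e-12 m = 0.002573 nm
lambda' = 0.0376 + 0.002573
= 0.040173 nm

0.040173


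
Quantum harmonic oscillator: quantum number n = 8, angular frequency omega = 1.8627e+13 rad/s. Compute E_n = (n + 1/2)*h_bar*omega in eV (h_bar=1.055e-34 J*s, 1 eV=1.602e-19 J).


E = (n + 1/2) * h_bar * omega
= (8 + 0.5) * 1.055e-34 * 1.8627e+13
= 8.5 * 1.9651e-21
= 1.6704e-20 J
= 0.1043 eV

0.1043


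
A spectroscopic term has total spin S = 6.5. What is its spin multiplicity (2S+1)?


Spin multiplicity = 2S + 1
= 2 * 6.5 + 1
= 13.0 + 1
= 14

14


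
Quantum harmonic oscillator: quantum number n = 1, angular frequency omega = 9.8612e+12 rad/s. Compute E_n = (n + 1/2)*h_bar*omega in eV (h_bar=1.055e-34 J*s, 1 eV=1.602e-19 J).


E = (n + 1/2) * h_bar * omega
= (1 + 0.5) * 1.055e-34 * 9.8612e+12
= 1.5 * 1.0404e-21
= 1.5605e-21 J
= 0.0097 eV

0.0097


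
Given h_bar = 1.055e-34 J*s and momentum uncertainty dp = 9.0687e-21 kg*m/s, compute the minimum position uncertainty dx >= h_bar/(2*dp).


dx = h_bar / (2 * dp)
= 1.055e-34 / (2 * 9.0687e-21)
= 1.055e-34 / 1.8137e-20
= 5.8167e-15 m

5.8167e-15


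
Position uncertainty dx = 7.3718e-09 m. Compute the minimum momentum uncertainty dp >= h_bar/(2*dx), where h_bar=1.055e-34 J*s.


dp = h_bar / (2 * dx)
= 1.055e-34 / (2 * 7.3718e-09)
= 1.055e-34 / 1.4744e-08
= 7.1556e-27 kg*m/s

7.1556e-27


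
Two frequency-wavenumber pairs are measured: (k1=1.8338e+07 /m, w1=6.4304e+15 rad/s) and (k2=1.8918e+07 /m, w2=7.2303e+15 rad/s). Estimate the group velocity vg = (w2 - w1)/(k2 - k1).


vg = (w2 - w1) / (k2 - k1)
= (7.2303e+15 - 6.4304e+15) / (1.8918e+07 - 1.8338e+07)
= 7.9990e+14 / 5.8000e+05
= 1.3791e+09 m/s

1.3791e+09


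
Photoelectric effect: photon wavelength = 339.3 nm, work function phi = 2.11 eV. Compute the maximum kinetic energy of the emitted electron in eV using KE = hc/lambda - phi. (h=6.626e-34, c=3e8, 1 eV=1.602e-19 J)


E_photon = hc / lambda
= (6.626e-34)(3e8) / (339.3e-9)
= 5.8585e-19 J
= 3.657 eV
KE = E_photon - phi
= 3.657 - 2.11
= 1.547 eV

1.547


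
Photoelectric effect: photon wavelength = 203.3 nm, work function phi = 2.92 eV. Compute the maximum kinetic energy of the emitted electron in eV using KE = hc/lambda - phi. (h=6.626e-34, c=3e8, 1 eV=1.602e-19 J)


E_photon = hc / lambda
= (6.626e-34)(3e8) / (203.3e-9)
= 9.7777e-19 J
= 6.1034 eV
KE = E_photon - phi
= 6.1034 - 2.92
= 3.1834 eV

3.1834


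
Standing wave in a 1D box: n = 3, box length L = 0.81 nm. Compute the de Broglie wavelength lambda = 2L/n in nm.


lambda = 2L / n
= 2 * 0.81 / 3
= 1.62 / 3
= 0.54 nm

0.54


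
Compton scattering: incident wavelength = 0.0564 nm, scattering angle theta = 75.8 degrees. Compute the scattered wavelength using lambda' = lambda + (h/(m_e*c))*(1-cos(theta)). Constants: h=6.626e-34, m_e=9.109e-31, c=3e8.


Compton wavelength: h/(m_e*c) = 2.4247e-12 m
d_lambda = 2.4247e-12 * (1 - cos(75.8 deg))
= 2.4247e-12 * 0.754693
= 1.8299e-12 m = 0.00183 nm
lambda' = 0.0564 + 0.00183
= 0.05823 nm

0.05823


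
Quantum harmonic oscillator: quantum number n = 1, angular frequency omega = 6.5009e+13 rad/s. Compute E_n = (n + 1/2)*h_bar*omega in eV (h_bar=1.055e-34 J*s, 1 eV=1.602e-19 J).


E = (n + 1/2) * h_bar * omega
= (1 + 0.5) * 1.055e-34 * 6.5009e+13
= 1.5 * 6.8584e-21
= 1.0288e-20 J
= 0.0642 eV

0.0642


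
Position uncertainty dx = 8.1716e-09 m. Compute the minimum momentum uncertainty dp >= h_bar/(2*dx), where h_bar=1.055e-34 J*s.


dp = h_bar / (2 * dx)
= 1.055e-34 / (2 * 8.1716e-09)
= 1.055e-34 / 1.6343e-08
= 6.4553e-27 kg*m/s

6.4553e-27


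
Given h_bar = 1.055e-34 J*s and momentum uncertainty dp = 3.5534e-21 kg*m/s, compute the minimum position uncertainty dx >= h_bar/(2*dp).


dx = h_bar / (2 * dp)
= 1.055e-34 / (2 * 3.5534e-21)
= 1.055e-34 / 7.1068e-21
= 1.4845e-14 m

1.4845e-14


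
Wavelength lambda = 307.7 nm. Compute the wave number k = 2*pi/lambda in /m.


k = 2 * pi / lambda
= 6.2832 / (307.7e-9)
= 6.2832 / 3.0770e-07
= 2.0420e+07 /m

2.0420e+07


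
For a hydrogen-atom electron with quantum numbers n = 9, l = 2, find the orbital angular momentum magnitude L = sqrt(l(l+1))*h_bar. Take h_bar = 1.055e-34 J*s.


L = sqrt(l*(l+1)) * h_bar
= sqrt(2 * 3) * 1.055e-34
= sqrt(6) * 1.055e-34
= 2.4495 * 1.055e-34
= 2.5842e-34 J*s

2.5842e-34


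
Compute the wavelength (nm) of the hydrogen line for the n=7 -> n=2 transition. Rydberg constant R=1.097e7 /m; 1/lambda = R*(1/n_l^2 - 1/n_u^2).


1/lambda = R * (1/n_l^2 - 1/n_u^2)
= 1.097e7 * (1/2^2 - 1/7^2)
= 1.097e7 * (0.25 - 0.020408)
= 1.097e7 * 0.229592
= 2.5186e+06 /m
lambda = 1 / 2.5186e+06 = 397.0424 nm

397.0424


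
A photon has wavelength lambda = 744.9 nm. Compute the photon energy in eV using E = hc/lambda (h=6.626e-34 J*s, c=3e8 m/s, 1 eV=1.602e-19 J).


E = hc / lambda
= (6.626e-34)(3e8) / (744.9e-9)
= 1.9878e-25 / 7.4490e-07
= 2.6685e-19 J
Converting to eV: 2.6685e-19 / 1.602e-19
= 1.6658 eV

1.6658


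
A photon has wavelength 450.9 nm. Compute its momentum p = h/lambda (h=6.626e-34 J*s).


p = h / lambda
= 6.626e-34 / (450.9e-9)
= 6.626e-34 / 4.5090e-07
= 1.4695e-27 kg*m/s

1.4695e-27


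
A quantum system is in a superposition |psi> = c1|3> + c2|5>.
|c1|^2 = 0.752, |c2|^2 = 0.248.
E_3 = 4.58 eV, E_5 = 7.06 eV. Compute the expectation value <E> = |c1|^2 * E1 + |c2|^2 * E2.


<E> = |c1|^2 * E1 + |c2|^2 * E2
= 0.752 * 4.58 + 0.248 * 7.06
= 3.4442 + 1.7509
= 5.195 eV

5.195


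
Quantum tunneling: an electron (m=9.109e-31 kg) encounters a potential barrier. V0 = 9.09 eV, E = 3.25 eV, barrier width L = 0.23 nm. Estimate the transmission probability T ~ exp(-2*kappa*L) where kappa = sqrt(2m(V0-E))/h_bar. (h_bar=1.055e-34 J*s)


V0 - E = 5.84 eV = 9.3557e-19 J
kappa = sqrt(2 * m * (V0-E)) / h_bar
= sqrt(2 * 9.109e-31 * 9.3557e-19) / 1.055e-34
= 1.2375e+10 /m
2*kappa*L = 2 * 1.2375e+10 * 0.23e-9
= 5.6924
T = exp(-5.6924) = 3.371580e-03

3.371580e-03


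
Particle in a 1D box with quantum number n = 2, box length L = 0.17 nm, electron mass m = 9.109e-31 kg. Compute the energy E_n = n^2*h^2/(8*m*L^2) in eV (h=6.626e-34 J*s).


E = n^2 * h^2 / (8 * m * L^2)
= 2^2 * (6.626e-34)^2 / (8 * 9.109e-31 * (0.17e-9)^2)
= 4 * 4.3904e-67 / (8 * 9.109e-31 * 2.8900e-20)
= 8.3388e-18 J
= 52.0525 eV

52.0525


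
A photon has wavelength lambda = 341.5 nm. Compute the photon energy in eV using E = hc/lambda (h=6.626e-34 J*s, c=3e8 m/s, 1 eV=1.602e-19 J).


E = hc / lambda
= (6.626e-34)(3e8) / (341.5e-9)
= 1.9878e-25 / 3.4150e-07
= 5.8208e-19 J
Converting to eV: 5.8208e-19 / 1.602e-19
= 3.6335 eV

3.6335


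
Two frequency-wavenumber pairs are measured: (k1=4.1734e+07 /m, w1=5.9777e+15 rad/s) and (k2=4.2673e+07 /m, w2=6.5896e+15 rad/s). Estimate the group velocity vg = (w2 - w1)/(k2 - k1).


vg = (w2 - w1) / (k2 - k1)
= (6.5896e+15 - 5.9777e+15) / (4.2673e+07 - 4.1734e+07)
= 6.1190e+14 / 9.3900e+05
= 6.5165e+08 m/s

6.5165e+08


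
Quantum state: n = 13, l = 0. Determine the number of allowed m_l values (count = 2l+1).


m_l ranges from -l to +l in integer steps
So m_l goes from -0 to +0
Count = 2l + 1 = 2*0 + 1
= 1

1


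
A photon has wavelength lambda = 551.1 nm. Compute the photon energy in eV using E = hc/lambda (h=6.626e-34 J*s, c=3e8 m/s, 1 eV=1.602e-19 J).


E = hc / lambda
= (6.626e-34)(3e8) / (551.1e-9)
= 1.9878e-25 / 5.5110e-07
= 3.6070e-19 J
Converting to eV: 3.6070e-19 / 1.602e-19
= 2.2515 eV

2.2515


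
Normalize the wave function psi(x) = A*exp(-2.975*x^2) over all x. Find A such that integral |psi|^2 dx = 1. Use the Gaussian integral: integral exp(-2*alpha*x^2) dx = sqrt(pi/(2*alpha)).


integral |psi|^2 dx = A^2 * sqrt(pi/(2*alpha)) = 1
A^2 = sqrt(2*alpha/pi)
= sqrt(2 * 2.975 / pi)
= 1.376206
A = sqrt(1.376206)
= 1.1731

1.1731


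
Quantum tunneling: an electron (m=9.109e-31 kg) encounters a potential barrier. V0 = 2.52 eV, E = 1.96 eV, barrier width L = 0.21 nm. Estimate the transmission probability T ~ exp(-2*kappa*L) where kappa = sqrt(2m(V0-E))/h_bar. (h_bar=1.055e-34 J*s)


V0 - E = 0.56 eV = 8.9712e-20 J
kappa = sqrt(2 * m * (V0-E)) / h_bar
= sqrt(2 * 9.109e-31 * 8.9712e-20) / 1.055e-34
= 3.8320e+09 /m
2*kappa*L = 2 * 3.8320e+09 * 0.21e-9
= 1.6094
T = exp(-1.6094) = 2.000013e-01

2.000013e-01


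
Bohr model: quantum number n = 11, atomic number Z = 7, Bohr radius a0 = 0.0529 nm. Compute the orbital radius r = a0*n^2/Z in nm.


r = a0 * n^2 / Z
= 0.0529 * 11^2 / 7
= 0.0529 * 121 / 7
= 0.9144 nm

0.9144


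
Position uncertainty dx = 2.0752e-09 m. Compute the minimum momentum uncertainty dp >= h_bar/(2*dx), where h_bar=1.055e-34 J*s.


dp = h_bar / (2 * dx)
= 1.055e-34 / (2 * 2.0752e-09)
= 1.055e-34 / 4.1504e-09
= 2.5419e-26 kg*m/s

2.5419e-26


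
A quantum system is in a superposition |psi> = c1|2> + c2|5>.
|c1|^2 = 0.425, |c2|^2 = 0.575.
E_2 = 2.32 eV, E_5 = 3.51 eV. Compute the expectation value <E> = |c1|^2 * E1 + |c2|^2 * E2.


<E> = |c1|^2 * E1 + |c2|^2 * E2
= 0.425 * 2.32 + 0.575 * 3.51
= 0.986 + 2.0182
= 3.0042 eV

3.0042


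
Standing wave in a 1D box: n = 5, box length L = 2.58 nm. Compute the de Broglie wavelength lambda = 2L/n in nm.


lambda = 2L / n
= 2 * 2.58 / 5
= 5.16 / 5
= 1.032 nm

1.032


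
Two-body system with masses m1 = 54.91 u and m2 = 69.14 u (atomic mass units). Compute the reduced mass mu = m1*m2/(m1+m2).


mu = m1 * m2 / (m1 + m2)
= 54.91 * 69.14 / (54.91 + 69.14)
= 3796.4774 / 124.05
= 30.6044 u

30.6044


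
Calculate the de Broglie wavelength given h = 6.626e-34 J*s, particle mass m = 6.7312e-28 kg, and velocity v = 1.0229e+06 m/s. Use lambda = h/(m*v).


lambda = h / (m * v)
= 6.626e-34 / (6.7312e-28 * 1.0229e+06)
= 6.626e-34 / 6.8853e-22
= 9.6233e-13 m

9.6233e-13


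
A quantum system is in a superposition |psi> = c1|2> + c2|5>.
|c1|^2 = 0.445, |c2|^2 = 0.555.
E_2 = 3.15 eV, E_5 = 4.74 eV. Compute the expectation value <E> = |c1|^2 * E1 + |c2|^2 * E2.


<E> = |c1|^2 * E1 + |c2|^2 * E2
= 0.445 * 3.15 + 0.555 * 4.74
= 1.4018 + 2.6307
= 4.0325 eV

4.0325


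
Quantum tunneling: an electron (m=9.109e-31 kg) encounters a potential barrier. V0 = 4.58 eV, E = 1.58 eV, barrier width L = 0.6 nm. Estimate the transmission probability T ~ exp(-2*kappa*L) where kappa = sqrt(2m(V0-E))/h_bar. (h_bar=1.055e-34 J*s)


V0 - E = 3.0 eV = 4.8060e-19 J
kappa = sqrt(2 * m * (V0-E)) / h_bar
= sqrt(2 * 9.109e-31 * 4.8060e-19) / 1.055e-34
= 8.8693e+09 /m
2*kappa*L = 2 * 8.8693e+09 * 0.6e-9
= 10.6432
T = exp(-10.6432) = 2.386326e-05

2.386326e-05


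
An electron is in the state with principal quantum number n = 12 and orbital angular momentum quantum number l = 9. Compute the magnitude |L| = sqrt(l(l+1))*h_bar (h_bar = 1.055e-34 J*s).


L = sqrt(l*(l+1)) * h_bar
= sqrt(9 * 10) * 1.055e-34
= sqrt(90) * 1.055e-34
= 9.4868 * 1.055e-34
= 1.0009e-33 J*s

1.0009e-33
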